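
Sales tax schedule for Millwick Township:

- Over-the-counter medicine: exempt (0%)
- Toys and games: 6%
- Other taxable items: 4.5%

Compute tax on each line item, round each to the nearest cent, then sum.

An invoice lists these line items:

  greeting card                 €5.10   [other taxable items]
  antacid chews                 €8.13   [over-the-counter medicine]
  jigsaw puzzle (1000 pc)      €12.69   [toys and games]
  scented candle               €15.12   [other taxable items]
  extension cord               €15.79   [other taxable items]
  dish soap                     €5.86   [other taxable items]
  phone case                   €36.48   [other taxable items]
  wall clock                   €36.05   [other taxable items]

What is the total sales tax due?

Greeting card €5.10: other taxable items → 4.5% → €0.23
Antacid chews €8.13: over-the-counter medicine → 0% → €0.00
Jigsaw puzzle (1000 pc) €12.69: toys and games → 6% → €0.76
Scented candle €15.12: other taxable items → 4.5% → €0.68
Extension cord €15.79: other taxable items → 4.5% → €0.71
Dish soap €5.86: other taxable items → 4.5% → €0.26
Phone case €36.48: other taxable items → 4.5% → €1.64
Wall clock €36.05: other taxable items → 4.5% → €1.62
Total tax = €0.23 + €0.76 + €0.68 + €0.71 + €0.26 + €1.64 + €1.62 = €5.90

€5.90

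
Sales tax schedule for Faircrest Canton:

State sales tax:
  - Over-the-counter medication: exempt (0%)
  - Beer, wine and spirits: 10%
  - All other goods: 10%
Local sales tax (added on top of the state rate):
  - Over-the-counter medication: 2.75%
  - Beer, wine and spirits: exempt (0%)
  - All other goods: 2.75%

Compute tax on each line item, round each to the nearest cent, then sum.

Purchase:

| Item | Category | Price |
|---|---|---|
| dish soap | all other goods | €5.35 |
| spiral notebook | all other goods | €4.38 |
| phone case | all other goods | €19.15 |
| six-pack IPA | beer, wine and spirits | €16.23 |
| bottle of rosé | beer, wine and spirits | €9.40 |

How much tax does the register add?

€6.24

Dish soap €5.35: all other goods → 10% + 2.75% local = 12.75% → €0.68
Spiral notebook €4.38: all other goods → 10% + 2.75% local = 12.75% → €0.56
Phone case €19.15: all other goods → 10% + 2.75% local = 12.75% → €2.44
Six-pack IPA €16.23: beer, wine and spirits → 10% + 0% local = 10% → €1.62
Bottle of rosé €9.40: beer, wine and spirits → 10% + 0% local = 10% → €0.94
Total tax = €0.68 + €0.56 + €2.44 + €1.62 + €0.94 = €6.24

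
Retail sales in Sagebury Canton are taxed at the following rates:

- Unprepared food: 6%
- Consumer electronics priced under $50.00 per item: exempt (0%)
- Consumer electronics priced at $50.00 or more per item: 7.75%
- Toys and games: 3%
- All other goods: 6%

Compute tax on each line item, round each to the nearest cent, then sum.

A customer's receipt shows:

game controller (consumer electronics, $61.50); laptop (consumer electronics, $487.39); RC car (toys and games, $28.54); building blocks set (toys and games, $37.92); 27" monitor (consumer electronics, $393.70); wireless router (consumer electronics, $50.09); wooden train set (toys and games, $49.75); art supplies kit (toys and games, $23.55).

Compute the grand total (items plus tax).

$1213.57

Game controller $61.50: consumer electronics, $50.00 or more → 7.75% → $4.77
Laptop $487.39: consumer electronics, $50.00 or more → 7.75% → $37.77
RC car $28.54: toys and games → 3% → $0.86
Building blocks set $37.92: toys and games → 3% → $1.14
27" monitor $393.70: consumer electronics, $50.00 or more → 7.75% → $30.51
Wireless router $50.09: consumer electronics, $50.00 or more → 7.75% → $3.88
Wooden train set $49.75: toys and games → 3% → $1.49
Art supplies kit $23.55: toys and games → 3% → $0.71
Subtotal = $1132.44; tax = $81.13; total due = $1213.57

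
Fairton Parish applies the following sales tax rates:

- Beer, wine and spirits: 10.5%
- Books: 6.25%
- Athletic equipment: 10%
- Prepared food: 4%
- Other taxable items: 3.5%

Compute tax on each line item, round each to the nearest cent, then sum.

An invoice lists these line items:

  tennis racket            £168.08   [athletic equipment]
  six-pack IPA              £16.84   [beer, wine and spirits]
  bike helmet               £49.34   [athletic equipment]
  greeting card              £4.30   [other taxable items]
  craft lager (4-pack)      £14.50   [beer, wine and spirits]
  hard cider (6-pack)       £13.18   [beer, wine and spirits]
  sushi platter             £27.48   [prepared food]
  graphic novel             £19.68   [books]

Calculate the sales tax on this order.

Tennis racket £168.08: athletic equipment → 10% → £16.81
Six-pack IPA £16.84: beer, wine and spirits → 10.5% → £1.77
Bike helmet £49.34: athletic equipment → 10% → £4.93
Greeting card £4.30: other taxable items → 3.5% → £0.15
Craft lager (4-pack) £14.50: beer, wine and spirits → 10.5% → £1.52
Hard cider (6-pack) £13.18: beer, wine and spirits → 10.5% → £1.38
Sushi platter £27.48: prepared food → 4% → £1.10
Graphic novel £19.68: books → 6.25% → £1.23
Total tax = £16.81 + £1.77 + £4.93 + £0.15 + £1.52 + £1.38 + £1.10 + £1.23 = £28.89

£28.89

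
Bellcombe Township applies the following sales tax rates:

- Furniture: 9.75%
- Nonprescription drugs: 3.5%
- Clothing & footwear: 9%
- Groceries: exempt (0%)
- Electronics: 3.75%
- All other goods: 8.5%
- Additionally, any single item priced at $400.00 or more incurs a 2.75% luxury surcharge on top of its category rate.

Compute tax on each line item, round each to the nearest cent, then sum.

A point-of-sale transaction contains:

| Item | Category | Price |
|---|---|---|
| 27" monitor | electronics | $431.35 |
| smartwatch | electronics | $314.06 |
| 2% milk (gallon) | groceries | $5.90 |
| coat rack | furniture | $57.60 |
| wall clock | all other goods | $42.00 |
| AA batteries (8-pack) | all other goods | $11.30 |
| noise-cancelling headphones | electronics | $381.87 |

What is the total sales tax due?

$64.29

27" monitor $431.35: electronics → 3.75% + 2.75% surcharge = 6.5% → $28.04
Smartwatch $314.06: electronics → 3.75% → $11.78
2% milk (gallon) $5.90: groceries → 0% → $0.00
Coat rack $57.60: furniture → 9.75% → $5.62
Wall clock $42.00: all other goods → 8.5% → $3.57
AA batteries (8-pack) $11.30: all other goods → 8.5% → $0.96
Noise-cancelling headphones $381.87: electronics → 3.75% → $14.32
Total tax = $28.04 + $11.78 + $5.62 + $3.57 + $0.96 + $14.32 = $64.29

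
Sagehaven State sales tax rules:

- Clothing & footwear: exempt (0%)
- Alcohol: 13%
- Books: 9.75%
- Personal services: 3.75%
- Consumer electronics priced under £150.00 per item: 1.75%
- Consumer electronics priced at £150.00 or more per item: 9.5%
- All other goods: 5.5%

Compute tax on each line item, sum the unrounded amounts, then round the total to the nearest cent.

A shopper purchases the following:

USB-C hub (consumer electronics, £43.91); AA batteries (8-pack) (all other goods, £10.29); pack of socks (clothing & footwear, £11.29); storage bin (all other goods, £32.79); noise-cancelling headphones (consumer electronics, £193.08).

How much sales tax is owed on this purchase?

£21.48

USB-C hub £43.91: consumer electronics, under £150.00 → 1.75% → £0.768425
AA batteries (8-pack) £10.29: all other goods → 5.5% → £0.56595
Pack of socks £11.29: clothing & footwear → 0% → £0.00
Storage bin £32.79: all other goods → 5.5% → £1.80345
Noise-cancelling headphones £193.08: consumer electronics, £150.00 or more → 9.5% → £18.3426
Unrounded tax sum = £21.480425 → £21.48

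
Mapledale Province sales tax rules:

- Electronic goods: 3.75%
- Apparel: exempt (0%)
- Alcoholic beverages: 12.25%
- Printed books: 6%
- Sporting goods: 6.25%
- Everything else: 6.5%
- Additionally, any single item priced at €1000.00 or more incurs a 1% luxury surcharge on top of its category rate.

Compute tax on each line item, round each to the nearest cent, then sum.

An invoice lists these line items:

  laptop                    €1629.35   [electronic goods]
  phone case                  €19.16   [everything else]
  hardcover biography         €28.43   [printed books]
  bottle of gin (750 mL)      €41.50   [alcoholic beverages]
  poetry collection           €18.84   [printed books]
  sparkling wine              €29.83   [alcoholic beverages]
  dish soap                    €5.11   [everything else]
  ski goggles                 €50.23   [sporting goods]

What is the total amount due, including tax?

Laptop €1629.35: electronic goods → 3.75% + 1% surcharge = 4.75% → €77.39
Phone case €19.16: everything else → 6.5% → €1.25
Hardcover biography €28.43: printed books → 6% → €1.71
Bottle of gin (750 mL) €41.50: alcoholic beverages → 12.25% → €5.08
Poetry collection €18.84: printed books → 6% → €1.13
Sparkling wine €29.83: alcoholic beverages → 12.25% → €3.65
Dish soap €5.11: everything else → 6.5% → €0.33
Ski goggles €50.23: sporting goods → 6.25% → €3.14
Subtotal = €1822.45; tax = €93.68; total due = €1916.13

€1916.13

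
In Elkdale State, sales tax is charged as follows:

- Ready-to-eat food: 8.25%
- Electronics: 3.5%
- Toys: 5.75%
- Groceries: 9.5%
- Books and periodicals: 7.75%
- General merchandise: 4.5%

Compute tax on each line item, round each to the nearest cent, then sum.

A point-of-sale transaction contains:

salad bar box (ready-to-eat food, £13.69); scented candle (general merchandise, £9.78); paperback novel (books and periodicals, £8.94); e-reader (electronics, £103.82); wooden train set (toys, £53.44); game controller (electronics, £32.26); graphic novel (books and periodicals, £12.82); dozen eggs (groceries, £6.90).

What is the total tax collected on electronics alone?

£4.76

E-reader £103.82: electronics → 3.5% → £3.63
Game controller £32.26: electronics → 3.5% → £1.13
Tax on electronics = £3.63 + £1.13 = £4.76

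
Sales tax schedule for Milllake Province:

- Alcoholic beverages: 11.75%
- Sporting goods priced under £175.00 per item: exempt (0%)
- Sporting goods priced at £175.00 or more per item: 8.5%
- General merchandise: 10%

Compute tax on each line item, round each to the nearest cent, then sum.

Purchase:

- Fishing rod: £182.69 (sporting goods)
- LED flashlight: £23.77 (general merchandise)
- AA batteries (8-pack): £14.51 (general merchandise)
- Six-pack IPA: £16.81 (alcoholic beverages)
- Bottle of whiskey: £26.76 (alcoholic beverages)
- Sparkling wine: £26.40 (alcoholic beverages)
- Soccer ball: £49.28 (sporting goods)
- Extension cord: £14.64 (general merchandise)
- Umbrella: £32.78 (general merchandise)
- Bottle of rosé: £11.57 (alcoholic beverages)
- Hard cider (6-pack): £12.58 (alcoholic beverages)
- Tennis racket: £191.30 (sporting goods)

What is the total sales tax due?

£51.42

Fishing rod £182.69: sporting goods, £175.00 or more → 8.5% → £15.53
LED flashlight £23.77: general merchandise → 10% → £2.38
AA batteries (8-pack) £14.51: general merchandise → 10% → £1.45
Six-pack IPA £16.81: alcoholic beverages → 11.75% → £1.98
Bottle of whiskey £26.76: alcoholic beverages → 11.75% → £3.14
Sparkling wine £26.40: alcoholic beverages → 11.75% → £3.10
Soccer ball £49.28: sporting goods, under £175.00 → 0% → £0.00
Extension cord £14.64: general merchandise → 10% → £1.46
Umbrella £32.78: general merchandise → 10% → £3.28
Bottle of rosé £11.57: alcoholic beverages → 11.75% → £1.36
Hard cider (6-pack) £12.58: alcoholic beverages → 11.75% → £1.48
Tennis racket £191.30: sporting goods, £175.00 or more → 8.5% → £16.26
Total tax = £15.53 + £2.38 + £1.45 + £1.98 + £3.14 + £3.10 + £1.46 + £3.28 + £1.36 + £1.48 + £16.26 = £51.42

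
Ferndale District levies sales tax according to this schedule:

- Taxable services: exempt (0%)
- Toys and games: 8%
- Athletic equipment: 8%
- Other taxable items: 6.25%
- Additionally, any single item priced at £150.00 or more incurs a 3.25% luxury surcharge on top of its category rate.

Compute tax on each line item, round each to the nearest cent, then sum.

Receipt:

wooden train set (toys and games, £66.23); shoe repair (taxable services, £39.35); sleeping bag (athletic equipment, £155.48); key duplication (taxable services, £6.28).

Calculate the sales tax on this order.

£22.79

Wooden train set £66.23: toys and games → 8% → £5.30
Shoe repair £39.35: taxable services → 0% → £0.00
Sleeping bag £155.48: athletic equipment → 8% + 3.25% surcharge = 11.25% → £17.49
Key duplication £6.28: taxable services → 0% → £0.00
Total tax = £5.30 + £17.49 = £22.79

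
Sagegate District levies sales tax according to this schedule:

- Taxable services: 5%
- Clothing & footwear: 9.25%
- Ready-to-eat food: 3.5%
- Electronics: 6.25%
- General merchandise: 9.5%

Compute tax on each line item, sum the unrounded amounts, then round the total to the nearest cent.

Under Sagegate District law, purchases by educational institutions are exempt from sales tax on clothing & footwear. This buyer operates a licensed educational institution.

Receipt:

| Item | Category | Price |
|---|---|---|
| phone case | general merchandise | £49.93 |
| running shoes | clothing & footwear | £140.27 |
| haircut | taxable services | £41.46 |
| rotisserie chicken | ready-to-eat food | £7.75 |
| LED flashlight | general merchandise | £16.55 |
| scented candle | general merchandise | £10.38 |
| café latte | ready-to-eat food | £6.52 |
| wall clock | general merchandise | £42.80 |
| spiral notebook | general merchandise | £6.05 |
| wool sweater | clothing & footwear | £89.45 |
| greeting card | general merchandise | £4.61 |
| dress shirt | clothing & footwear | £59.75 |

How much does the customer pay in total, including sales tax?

Phone case £49.93: general merchandise → 9.5% → £4.74335
Running shoes £140.27: clothing & footwear, buyer-exempt → 0% → £0.00
Haircut £41.46: taxable services → 5% → £2.073
Rotisserie chicken £7.75: ready-to-eat food → 3.5% → £0.27125
LED flashlight £16.55: general merchandise → 9.5% → £1.57225
Scented candle £10.38: general merchandise → 9.5% → £0.9861
Café latte £6.52: ready-to-eat food → 3.5% → £0.2282
Wall clock £42.80: general merchandise → 9.5% → £4.066
Spiral notebook £6.05: general merchandise → 9.5% → £0.57475
Wool sweater £89.45: clothing & footwear, buyer-exempt → 0% → £0.00
Greeting card £4.61: general merchandise → 9.5% → £0.43795
Dress shirt £59.75: clothing & footwear, buyer-exempt → 0% → £0.00
Subtotal = £475.52; unrounded tax = £14.95285 → £14.95; total due = £490.47

£490.47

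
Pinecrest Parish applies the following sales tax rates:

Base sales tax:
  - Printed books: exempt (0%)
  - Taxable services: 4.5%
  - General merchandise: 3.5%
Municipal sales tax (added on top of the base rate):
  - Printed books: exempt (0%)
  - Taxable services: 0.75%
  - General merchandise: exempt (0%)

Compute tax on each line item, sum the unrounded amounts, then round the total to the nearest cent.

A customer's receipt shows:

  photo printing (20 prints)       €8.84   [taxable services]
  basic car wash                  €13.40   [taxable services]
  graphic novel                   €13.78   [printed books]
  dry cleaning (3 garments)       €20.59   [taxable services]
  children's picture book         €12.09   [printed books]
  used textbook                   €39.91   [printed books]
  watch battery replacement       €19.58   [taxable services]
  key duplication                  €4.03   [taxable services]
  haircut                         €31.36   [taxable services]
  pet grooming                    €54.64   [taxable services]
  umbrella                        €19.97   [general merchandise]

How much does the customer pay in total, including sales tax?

€246.89

Photo printing (20 prints) €8.84: taxable services → 4.5% + 0.75% municipal = 5.25% → €0.4641
Basic car wash €13.40: taxable services → 4.5% + 0.75% municipal = 5.25% → €0.7035
Graphic novel €13.78: printed books → 0% + 0% municipal = 0% → €0.00
Dry cleaning (3 garments) €20.59: taxable services → 4.5% + 0.75% municipal = 5.25% → €1.080975
Children's picture book €12.09: printed books → 0% + 0% municipal = 0% → €0.00
Used textbook €39.91: printed books → 0% + 0% municipal = 0% → €0.00
Watch battery replacement €19.58: taxable services → 4.5% + 0.75% municipal = 5.25% → €1.02795
Key duplication €4.03: taxable services → 4.5% + 0.75% municipal = 5.25% → €0.211575
Haircut €31.36: taxable services → 4.5% + 0.75% municipal = 5.25% → €1.6464
Pet grooming €54.64: taxable services → 4.5% + 0.75% municipal = 5.25% → €2.8686
Umbrella €19.97: general merchandise → 3.5% + 0% municipal = 3.5% → €0.69895
Subtotal = €238.19; unrounded tax = €8.70205 → €8.70; total due = €246.89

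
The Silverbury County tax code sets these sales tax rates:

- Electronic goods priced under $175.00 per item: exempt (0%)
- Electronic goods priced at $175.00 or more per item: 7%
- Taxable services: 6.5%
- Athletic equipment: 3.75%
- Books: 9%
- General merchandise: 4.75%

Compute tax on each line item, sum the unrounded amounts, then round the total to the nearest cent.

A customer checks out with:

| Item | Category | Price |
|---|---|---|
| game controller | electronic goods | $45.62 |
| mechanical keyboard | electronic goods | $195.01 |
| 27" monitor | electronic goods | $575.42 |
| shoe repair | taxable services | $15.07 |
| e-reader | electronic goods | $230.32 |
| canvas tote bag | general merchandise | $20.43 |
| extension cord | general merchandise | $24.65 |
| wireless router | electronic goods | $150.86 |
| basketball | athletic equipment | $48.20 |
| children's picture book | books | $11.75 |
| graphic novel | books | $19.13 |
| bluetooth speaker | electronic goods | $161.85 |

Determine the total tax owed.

Game controller $45.62: electronic goods, under $175.00 → 0% → $0.00
Mechanical keyboard $195.01: electronic goods, $175.00 or more → 7% → $13.6507
27" monitor $575.42: electronic goods, $175.00 or more → 7% → $40.2794
Shoe repair $15.07: taxable services → 6.5% → $0.97955
E-reader $230.32: electronic goods, $175.00 or more → 7% → $16.1224
Canvas tote bag $20.43: general merchandise → 4.75% → $0.970425
Extension cord $24.65: general merchandise → 4.75% → $1.170875
Wireless router $150.86: electronic goods, under $175.00 → 0% → $0.00
Basketball $48.20: athletic equipment → 3.75% → $1.8075
Children's picture book $11.75: books → 9% → $1.0575
Graphic novel $19.13: books → 9% → $1.7217
Bluetooth speaker $161.85: electronic goods, under $175.00 → 0% → $0.00
Unrounded tax sum = $77.76005 → $77.76

$77.76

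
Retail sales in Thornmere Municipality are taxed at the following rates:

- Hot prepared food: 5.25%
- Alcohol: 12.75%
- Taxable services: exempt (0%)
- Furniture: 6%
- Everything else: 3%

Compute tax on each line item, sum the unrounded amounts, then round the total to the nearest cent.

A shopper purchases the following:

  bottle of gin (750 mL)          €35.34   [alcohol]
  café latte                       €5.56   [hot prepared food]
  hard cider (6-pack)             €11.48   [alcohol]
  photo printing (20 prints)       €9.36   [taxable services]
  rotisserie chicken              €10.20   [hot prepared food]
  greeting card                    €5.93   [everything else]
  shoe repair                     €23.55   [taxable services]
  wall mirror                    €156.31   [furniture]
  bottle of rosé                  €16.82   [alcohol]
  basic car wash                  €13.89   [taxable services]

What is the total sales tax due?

Bottle of gin (750 mL) €35.34: alcohol → 12.75% → €4.50585
Café latte €5.56: hot prepared food → 5.25% → €0.2919
Hard cider (6-pack) €11.48: alcohol → 12.75% → €1.4637
Photo printing (20 prints) €9.36: taxable services → 0% → €0.00
Rotisserie chicken €10.20: hot prepared food → 5.25% → €0.5355
Greeting card €5.93: everything else → 3% → €0.1779
Shoe repair €23.55: taxable services → 0% → €0.00
Wall mirror €156.31: furniture → 6% → €9.3786
Bottle of rosé €16.82: alcohol → 12.75% → €2.14455
Basic car wash €13.89: taxable services → 0% → €0.00
Unrounded tax sum = €18.498 → €18.50

€18.50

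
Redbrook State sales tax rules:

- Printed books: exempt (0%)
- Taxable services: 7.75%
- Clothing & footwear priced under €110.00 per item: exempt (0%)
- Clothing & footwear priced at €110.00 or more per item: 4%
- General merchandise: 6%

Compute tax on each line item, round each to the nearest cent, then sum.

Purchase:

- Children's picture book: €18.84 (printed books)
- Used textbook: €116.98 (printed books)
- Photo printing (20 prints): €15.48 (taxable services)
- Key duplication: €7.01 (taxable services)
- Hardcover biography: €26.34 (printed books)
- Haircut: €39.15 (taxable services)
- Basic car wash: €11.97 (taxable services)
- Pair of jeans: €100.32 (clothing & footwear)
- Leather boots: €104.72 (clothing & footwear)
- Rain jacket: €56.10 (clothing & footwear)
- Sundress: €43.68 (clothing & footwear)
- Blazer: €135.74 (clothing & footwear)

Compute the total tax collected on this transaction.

Children's picture book €18.84: printed books → 0% → €0.00
Used textbook €116.98: printed books → 0% → €0.00
Photo printing (20 prints) €15.48: taxable services → 7.75% → €1.20
Key duplication €7.01: taxable services → 7.75% → €0.54
Hardcover biography €26.34: printed books → 0% → €0.00
Haircut €39.15: taxable services → 7.75% → €3.03
Basic car wash €11.97: taxable services → 7.75% → €0.93
Pair of jeans €100.32: clothing & footwear, under €110.00 → 0% → €0.00
Leather boots €104.72: clothing & footwear, under €110.00 → 0% → €0.00
Rain jacket €56.10: clothing & footwear, under €110.00 → 0% → €0.00
Sundress €43.68: clothing & footwear, under €110.00 → 0% → €0.00
Blazer €135.74: clothing & footwear, €110.00 or more → 4% → €5.43
Total tax = €1.20 + €0.54 + €3.03 + €0.93 + €5.43 = €11.13

€11.13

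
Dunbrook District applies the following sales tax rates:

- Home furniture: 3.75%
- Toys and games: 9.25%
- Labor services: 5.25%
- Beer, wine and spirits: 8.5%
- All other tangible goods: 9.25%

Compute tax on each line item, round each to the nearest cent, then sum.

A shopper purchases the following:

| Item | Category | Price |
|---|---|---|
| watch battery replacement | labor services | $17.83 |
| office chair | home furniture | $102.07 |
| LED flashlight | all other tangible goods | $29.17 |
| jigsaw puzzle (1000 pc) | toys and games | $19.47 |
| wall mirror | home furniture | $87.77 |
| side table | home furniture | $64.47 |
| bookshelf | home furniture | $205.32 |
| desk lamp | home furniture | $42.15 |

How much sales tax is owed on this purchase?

Watch battery replacement $17.83: labor services → 5.25% → $0.94
Office chair $102.07: home furniture → 3.75% → $3.83
LED flashlight $29.17: all other tangible goods → 9.25% → $2.70
Jigsaw puzzle (1000 pc) $19.47: toys and games → 9.25% → $1.80
Wall mirror $87.77: home furniture → 3.75% → $3.29
Side table $64.47: home furniture → 3.75% → $2.42
Bookshelf $205.32: home furniture → 3.75% → $7.70
Desk lamp $42.15: home furniture → 3.75% → $1.58
Total tax = $0.94 + $3.83 + $2.70 + $1.80 + $3.29 + $2.42 + $7.70 + $1.58 = $24.26

$24.26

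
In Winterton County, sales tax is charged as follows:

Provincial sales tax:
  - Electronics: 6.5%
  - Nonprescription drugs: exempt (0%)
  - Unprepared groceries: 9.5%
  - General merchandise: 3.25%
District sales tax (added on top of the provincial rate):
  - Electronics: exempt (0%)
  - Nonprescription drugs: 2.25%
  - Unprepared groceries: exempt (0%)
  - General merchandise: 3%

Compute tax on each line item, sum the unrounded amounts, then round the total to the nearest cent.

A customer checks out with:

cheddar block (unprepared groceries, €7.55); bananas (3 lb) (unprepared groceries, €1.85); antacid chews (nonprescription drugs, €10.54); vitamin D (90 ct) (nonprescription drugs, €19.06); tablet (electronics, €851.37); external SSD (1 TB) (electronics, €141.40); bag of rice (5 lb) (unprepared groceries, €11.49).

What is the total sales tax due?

€67.18

Cheddar block €7.55: unprepared groceries → 9.5% + 0% district = 9.5% → €0.71725
Bananas (3 lb) €1.85: unprepared groceries → 9.5% + 0% district = 9.5% → €0.17575
Antacid chews €10.54: nonprescription drugs → 0% + 2.25% district = 2.25% → €0.23715
Vitamin D (90 ct) €19.06: nonprescription drugs → 0% + 2.25% district = 2.25% → €0.42885
Tablet €851.37: electronics → 6.5% + 0% district = 6.5% → €55.33905
External SSD (1 TB) €141.40: electronics → 6.5% + 0% district = 6.5% → €9.191
Bag of rice (5 lb) €11.49: unprepared groceries → 9.5% + 0% district = 9.5% → €1.09155
Unrounded tax sum = €67.1806 → €67.18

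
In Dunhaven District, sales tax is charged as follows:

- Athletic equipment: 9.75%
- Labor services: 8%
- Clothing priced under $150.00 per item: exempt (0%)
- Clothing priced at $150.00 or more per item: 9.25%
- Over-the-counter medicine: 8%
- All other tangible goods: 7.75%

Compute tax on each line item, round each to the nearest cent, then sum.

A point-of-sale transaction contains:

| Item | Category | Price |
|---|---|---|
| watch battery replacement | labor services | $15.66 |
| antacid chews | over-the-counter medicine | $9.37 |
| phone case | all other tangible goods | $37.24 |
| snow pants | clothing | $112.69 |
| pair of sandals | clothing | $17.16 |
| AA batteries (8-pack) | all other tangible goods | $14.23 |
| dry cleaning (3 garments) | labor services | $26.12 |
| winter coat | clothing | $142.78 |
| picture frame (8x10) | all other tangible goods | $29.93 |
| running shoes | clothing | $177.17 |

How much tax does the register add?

Watch battery replacement $15.66: labor services → 8% → $1.25
Antacid chews $9.37: over-the-counter medicine → 8% → $0.75
Phone case $37.24: all other tangible goods → 7.75% → $2.89
Snow pants $112.69: clothing, under $150.00 → 0% → $0.00
Pair of sandals $17.16: clothing, under $150.00 → 0% → $0.00
AA batteries (8-pack) $14.23: all other tangible goods → 7.75% → $1.10
Dry cleaning (3 garments) $26.12: labor services → 8% → $2.09
Winter coat $142.78: clothing, under $150.00 → 0% → $0.00
Picture frame (8x10) $29.93: all other tangible goods → 7.75% → $2.32
Running shoes $177.17: clothing, $150.00 or more → 9.25% → $16.39
Total tax = $1.25 + $0.75 + $2.89 + $1.10 + $2.09 + $2.32 + $16.39 = $26.79

$26.79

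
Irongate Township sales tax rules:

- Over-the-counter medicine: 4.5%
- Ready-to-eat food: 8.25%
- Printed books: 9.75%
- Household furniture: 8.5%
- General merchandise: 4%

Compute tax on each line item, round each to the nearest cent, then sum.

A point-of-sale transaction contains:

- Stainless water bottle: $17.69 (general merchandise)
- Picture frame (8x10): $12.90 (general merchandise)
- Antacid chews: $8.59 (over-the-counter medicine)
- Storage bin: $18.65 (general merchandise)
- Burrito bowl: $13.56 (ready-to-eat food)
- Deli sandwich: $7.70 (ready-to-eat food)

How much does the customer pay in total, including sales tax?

$83.22

Stainless water bottle $17.69: general merchandise → 4% → $0.71
Picture frame (8x10) $12.90: general merchandise → 4% → $0.52
Antacid chews $8.59: over-the-counter medicine → 4.5% → $0.39
Storage bin $18.65: general merchandise → 4% → $0.75
Burrito bowl $13.56: ready-to-eat food → 8.25% → $1.12
Deli sandwich $7.70: ready-to-eat food → 8.25% → $0.64
Subtotal = $79.09; tax = $4.13; total due = $83.22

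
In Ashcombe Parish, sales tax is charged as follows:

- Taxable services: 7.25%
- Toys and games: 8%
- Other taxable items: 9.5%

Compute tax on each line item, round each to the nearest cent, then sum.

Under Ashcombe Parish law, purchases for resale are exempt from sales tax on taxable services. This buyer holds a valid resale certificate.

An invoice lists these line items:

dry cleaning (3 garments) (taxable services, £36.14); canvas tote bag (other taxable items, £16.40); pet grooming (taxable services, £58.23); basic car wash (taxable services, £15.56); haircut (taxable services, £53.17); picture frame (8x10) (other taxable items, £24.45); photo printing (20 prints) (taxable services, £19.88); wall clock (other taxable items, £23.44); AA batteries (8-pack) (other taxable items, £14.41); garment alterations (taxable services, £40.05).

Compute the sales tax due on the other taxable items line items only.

Canvas tote bag £16.40: other taxable items → 9.5% → £1.56
Picture frame (8x10) £24.45: other taxable items → 9.5% → £2.32
Wall clock £23.44: other taxable items → 9.5% → £2.23
AA batteries (8-pack) £14.41: other taxable items → 9.5% → £1.37
Tax on other taxable items = £1.56 + £2.32 + £2.23 + £1.37 = £7.48

£7.48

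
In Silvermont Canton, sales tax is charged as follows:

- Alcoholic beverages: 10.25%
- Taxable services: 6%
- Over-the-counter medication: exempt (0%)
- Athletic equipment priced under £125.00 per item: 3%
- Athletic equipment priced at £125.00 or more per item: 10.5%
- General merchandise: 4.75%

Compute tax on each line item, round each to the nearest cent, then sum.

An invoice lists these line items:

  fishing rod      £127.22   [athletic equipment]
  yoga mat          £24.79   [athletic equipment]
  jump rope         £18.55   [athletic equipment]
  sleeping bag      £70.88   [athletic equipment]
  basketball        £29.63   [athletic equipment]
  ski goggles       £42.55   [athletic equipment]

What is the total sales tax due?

Fishing rod £127.22: athletic equipment, £125.00 or more → 10.5% → £13.36
Yoga mat £24.79: athletic equipment, under £125.00 → 3% → £0.74
Jump rope £18.55: athletic equipment, under £125.00 → 3% → £0.56
Sleeping bag £70.88: athletic equipment, under £125.00 → 3% → £2.13
Basketball £29.63: athletic equipment, under £125.00 → 3% → £0.89
Ski goggles £42.55: athletic equipment, under £125.00 → 3% → £1.28
Total tax = £13.36 + £0.74 + £0.56 + £2.13 + £0.89 + £1.28 = £18.96

£18.96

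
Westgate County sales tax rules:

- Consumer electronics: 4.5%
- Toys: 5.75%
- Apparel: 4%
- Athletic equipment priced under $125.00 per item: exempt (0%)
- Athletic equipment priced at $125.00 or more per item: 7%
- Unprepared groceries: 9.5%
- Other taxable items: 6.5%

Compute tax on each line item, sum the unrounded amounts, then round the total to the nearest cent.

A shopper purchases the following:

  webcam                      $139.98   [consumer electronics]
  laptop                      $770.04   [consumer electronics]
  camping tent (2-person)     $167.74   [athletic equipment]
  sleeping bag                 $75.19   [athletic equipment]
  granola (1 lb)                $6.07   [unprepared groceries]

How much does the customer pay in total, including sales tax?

Webcam $139.98: consumer electronics → 4.5% → $6.2991
Laptop $770.04: consumer electronics → 4.5% → $34.6518
Camping tent (2-person) $167.74: athletic equipment, $125.00 or more → 7% → $11.7418
Sleeping bag $75.19: athletic equipment, under $125.00 → 0% → $0.00
Granola (1 lb) $6.07: unprepared groceries → 9.5% → $0.57665
Subtotal = $1159.02; unrounded tax = $53.26935 → $53.27; total due = $1212.29

$1212.29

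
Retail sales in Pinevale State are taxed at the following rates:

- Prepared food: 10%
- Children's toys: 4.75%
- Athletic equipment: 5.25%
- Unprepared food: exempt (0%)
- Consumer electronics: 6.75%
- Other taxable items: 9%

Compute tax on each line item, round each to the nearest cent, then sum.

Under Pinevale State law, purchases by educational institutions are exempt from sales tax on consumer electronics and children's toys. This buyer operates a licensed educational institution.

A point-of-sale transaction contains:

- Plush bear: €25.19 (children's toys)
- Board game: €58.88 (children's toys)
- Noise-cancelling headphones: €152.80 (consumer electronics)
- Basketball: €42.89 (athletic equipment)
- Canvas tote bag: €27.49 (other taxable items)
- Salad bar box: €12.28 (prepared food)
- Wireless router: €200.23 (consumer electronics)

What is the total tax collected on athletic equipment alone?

€2.25

Basketball €42.89: athletic equipment → 5.25% → €2.25
Tax on athletic equipment = €2.25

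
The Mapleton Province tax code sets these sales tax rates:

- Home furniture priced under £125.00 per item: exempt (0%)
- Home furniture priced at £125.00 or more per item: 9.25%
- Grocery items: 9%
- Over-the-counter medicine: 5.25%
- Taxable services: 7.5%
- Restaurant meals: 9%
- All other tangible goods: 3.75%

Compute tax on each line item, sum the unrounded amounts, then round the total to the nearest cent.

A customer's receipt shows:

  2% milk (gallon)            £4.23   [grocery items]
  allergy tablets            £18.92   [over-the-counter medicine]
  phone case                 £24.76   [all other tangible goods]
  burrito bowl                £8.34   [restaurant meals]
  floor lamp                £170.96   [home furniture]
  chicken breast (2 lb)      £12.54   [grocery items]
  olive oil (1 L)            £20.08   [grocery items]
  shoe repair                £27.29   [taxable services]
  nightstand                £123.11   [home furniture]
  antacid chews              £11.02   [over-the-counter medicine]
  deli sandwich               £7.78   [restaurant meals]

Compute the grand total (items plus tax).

£454.16

2% milk (gallon) £4.23: grocery items → 9% → £0.3807
Allergy tablets £18.92: over-the-counter medicine → 5.25% → £0.9933
Phone case £24.76: all other tangible goods → 3.75% → £0.9285
Burrito bowl £8.34: restaurant meals → 9% → £0.7506
Floor lamp £170.96: home furniture, £125.00 or more → 9.25% → £15.8138
Chicken breast (2 lb) £12.54: grocery items → 9% → £1.1286
Olive oil (1 L) £20.08: grocery items → 9% → £1.8072
Shoe repair £27.29: taxable services → 7.5% → £2.04675
Nightstand £123.11: home furniture, under £125.00 → 0% → £0.00
Antacid chews £11.02: over-the-counter medicine → 5.25% → £0.57855
Deli sandwich £7.78: restaurant meals → 9% → £0.7002
Subtotal = £429.03; unrounded tax = £25.1282 → £25.13; total due = £454.16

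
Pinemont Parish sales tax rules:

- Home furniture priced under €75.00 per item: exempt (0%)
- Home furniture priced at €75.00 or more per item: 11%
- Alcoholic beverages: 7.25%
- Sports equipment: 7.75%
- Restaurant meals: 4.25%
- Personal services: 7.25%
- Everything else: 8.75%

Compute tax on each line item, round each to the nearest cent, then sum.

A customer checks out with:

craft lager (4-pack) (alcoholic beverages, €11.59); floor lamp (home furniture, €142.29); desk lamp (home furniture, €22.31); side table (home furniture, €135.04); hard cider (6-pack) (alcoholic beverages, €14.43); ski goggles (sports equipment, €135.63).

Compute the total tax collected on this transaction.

€42.90

Craft lager (4-pack) €11.59: alcoholic beverages → 7.25% → €0.84
Floor lamp €142.29: home furniture, €75.00 or more → 11% → €15.65
Desk lamp €22.31: home furniture, under €75.00 → 0% → €0.00
Side table €135.04: home furniture, €75.00 or more → 11% → €14.85
Hard cider (6-pack) €14.43: alcoholic beverages → 7.25% → €1.05
Ski goggles €135.63: sports equipment → 7.75% → €10.51
Total tax = €0.84 + €15.65 + €14.85 + €1.05 + €10.51 = €42.90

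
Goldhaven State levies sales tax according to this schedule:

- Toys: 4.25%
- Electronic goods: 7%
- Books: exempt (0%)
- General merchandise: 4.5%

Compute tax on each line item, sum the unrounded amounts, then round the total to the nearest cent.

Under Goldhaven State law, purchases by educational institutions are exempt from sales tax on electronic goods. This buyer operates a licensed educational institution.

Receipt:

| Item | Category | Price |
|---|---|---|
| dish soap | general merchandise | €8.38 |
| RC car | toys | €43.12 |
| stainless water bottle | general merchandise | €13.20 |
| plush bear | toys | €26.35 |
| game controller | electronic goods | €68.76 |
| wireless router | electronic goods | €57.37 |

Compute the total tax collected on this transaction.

Dish soap €8.38: general merchandise → 4.5% → €0.3771
RC car €43.12: toys → 4.25% → €1.8326
Stainless water bottle €13.20: general merchandise → 4.5% → €0.594
Plush bear €26.35: toys → 4.25% → €1.119875
Game controller €68.76: electronic goods, buyer-exempt → 0% → €0.00
Wireless router €57.37: electronic goods, buyer-exempt → 0% → €0.00
Unrounded tax sum = €3.923575 → €3.92

€3.92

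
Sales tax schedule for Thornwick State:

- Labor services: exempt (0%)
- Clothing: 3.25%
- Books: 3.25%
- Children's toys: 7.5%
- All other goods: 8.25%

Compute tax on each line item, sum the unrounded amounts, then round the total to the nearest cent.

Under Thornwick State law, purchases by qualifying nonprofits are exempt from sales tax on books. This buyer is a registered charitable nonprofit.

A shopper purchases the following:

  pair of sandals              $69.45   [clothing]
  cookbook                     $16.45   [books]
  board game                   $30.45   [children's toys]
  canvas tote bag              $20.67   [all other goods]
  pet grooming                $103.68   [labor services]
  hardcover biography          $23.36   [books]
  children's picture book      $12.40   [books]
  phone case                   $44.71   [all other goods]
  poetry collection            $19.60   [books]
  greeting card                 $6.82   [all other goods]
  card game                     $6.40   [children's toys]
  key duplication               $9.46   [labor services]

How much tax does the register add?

$10.98

Pair of sandals $69.45: clothing → 3.25% → $2.257125
Cookbook $16.45: books, buyer-exempt → 0% → $0.00
Board game $30.45: children's toys → 7.5% → $2.28375
Canvas tote bag $20.67: all other goods → 8.25% → $1.705275
Pet grooming $103.68: labor services → 0% → $0.00
Hardcover biography $23.36: books, buyer-exempt → 0% → $0.00
Children's picture book $12.40: books, buyer-exempt → 0% → $0.00
Phone case $44.71: all other goods → 8.25% → $3.688575
Poetry collection $19.60: books, buyer-exempt → 0% → $0.00
Greeting card $6.82: all other goods → 8.25% → $0.56265
Card game $6.40: children's toys → 7.5% → $0.48
Key duplication $9.46: labor services → 0% → $0.00
Unrounded tax sum = $10.977375 → $10.98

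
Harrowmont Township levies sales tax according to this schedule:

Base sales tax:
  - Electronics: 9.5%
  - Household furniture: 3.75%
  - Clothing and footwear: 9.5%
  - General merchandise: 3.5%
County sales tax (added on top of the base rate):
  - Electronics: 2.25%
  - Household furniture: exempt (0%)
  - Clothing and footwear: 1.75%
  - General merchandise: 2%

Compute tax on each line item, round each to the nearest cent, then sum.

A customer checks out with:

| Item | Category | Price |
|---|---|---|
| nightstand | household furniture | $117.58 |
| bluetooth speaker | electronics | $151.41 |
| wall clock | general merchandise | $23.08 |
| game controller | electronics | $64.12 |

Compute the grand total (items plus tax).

$387.19

Nightstand $117.58: household furniture → 3.75% + 0% county = 3.75% → $4.41
Bluetooth speaker $151.41: electronics → 9.5% + 2.25% county = 11.75% → $17.79
Wall clock $23.08: general merchandise → 3.5% + 2% county = 5.5% → $1.27
Game controller $64.12: electronics → 9.5% + 2.25% county = 11.75% → $7.53
Subtotal = $356.19; tax = $31.00; total due = $387.19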